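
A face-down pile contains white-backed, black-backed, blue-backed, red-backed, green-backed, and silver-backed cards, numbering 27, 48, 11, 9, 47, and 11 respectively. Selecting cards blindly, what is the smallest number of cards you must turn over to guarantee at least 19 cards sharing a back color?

86

Treat the 6 back colors as pigeonholes.
In the worst case we take at most 18 of each back color, but all 11 blue-backed, all 9 red-backed, and all 11 silver-backed (fewer than 18), giving 18 + 18 + 11 + 9 + 18 + 11 = 85.
One more card then forces some back color to 19, so 85 + 1 = 86.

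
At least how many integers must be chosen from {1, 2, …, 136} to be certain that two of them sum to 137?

69

Partition {1, …, 136} into 68 pairs: {1,136}, {2,135}, …, {68,69}.
Choosing 68 integers — say the integers 1 through 68 — takes one from each pair and avoids the property.
Choosing 69 forces two into the same pair by pigeonhole, and those sum to 137. So 69.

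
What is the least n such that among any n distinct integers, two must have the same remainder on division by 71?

Use the pigeonhole principle on residue classes: two integers differ by a multiple of 71 exactly when they share a remainder mod 71.
There are 71 residue classes mod 71, so 71 integers can all lie in distinct classes.
One more integer must repeat a residue, giving a difference divisible by 71. So n = 71 + 1 = 72.

72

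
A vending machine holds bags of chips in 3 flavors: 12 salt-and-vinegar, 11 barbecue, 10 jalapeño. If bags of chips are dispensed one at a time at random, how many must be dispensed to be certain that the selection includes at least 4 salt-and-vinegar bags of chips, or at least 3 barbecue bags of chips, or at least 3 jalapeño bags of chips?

8

The worst case stops just short of every target: 3 salt-and-vinegar, 2 barbecue, 2 jalapeño — 3 + 2 + 2 = 7 bags of chips.
One more bag of chips must push some flavor to its target, so 7 + 1 = 8.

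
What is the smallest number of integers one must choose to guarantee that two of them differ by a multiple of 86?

87

Use the pigeonhole principle on residue classes: two integers differ by a multiple of 86 exactly when they share a remainder mod 86.
There are 86 residue classes mod 86, so 86 integers can all lie in distinct classes.
One more integer must repeat a residue, giving a difference divisible by 86. So n = 86 + 1 = 87.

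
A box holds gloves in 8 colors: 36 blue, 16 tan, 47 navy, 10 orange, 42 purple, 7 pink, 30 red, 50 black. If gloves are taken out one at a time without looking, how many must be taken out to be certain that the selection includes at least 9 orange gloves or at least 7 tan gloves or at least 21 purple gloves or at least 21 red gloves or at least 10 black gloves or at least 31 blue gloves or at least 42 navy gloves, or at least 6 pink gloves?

140

The worst case stops just short of every target: 30 blue, 6 tan, 41 navy, 8 orange, 20 purple, 5 pink, 20 red, 9 black — 30 + 6 + 41 + 8 + 20 + 5 + 20 + 9 = 139 gloves.
One more glove must push some color to its target, so 139 + 1 = 140.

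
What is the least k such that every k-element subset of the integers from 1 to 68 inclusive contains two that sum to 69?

35

Partition {1, …, 68} into 34 pairs: {1,68}, {2,67}, …, {34,35}.
Choosing 34 integers — say the integers 1 through 34 — takes one from each pair and avoids the property.
Choosing 35 forces two into the same pair by pigeonhole, and those sum to 69. So 35.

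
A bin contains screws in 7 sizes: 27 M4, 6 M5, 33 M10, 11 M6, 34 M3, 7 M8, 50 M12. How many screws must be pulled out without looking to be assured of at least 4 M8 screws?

165

To avoid M8 screws as long as possible, exhaust the other 6 sizes first.
The worst case draws every non-M8 screw first: 27 + 6 + 33 + 11 + 34 + 50 = 161.
The next 4 draws are then forced to be M8, giving 161 + 4 = 165.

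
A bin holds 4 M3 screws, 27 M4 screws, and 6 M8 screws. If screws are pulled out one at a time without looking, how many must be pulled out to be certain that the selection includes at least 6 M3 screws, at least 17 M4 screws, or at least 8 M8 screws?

Each of the 3 sizes has its own threshold; avoid all of them simultaneously.
The worst case stops just short of every target: all 4 M3, 16 M4, all 6 M8 — 4 + 16 + 6 = 26 screws.
One more screw must push some size to its target, so 26 + 1 = 27.

27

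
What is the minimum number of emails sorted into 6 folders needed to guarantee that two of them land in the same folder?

7

There are 6 folders acting as pigeonholes.
With 6 emails we could place one in each, avoiding any repeat.
One more forces some class to hold 2, so 6 + 1 = 7.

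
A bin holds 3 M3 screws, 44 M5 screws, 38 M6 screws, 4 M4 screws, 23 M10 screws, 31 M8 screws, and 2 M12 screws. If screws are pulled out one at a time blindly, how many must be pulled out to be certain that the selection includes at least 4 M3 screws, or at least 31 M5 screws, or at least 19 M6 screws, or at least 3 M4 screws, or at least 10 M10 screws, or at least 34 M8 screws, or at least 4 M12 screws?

96

Each of the 7 sizes has its own threshold; avoid all of them simultaneously.
The worst case stops just short of every target: 3 M3, 30 M5, 18 M6, 2 M4, 9 M10, all 31 M8, all 2 M12 — 3 + 30 + 18 + 2 + 9 + 31 + 2 = 95 screws.
One more screw must push some size to its target, so 95 + 1 = 96.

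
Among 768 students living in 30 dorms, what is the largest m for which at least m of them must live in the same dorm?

26

The 768 students fall into 30 dorms.
If each of the 30 dorms held at most 25, the total would be at most 30 × 25 = 750 < 768, a contradiction.
So at least one holds ⌈768/30⌉ = 26.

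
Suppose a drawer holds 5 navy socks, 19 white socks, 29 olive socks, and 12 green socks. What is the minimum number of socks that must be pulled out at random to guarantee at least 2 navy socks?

62

The worst case draws every non-navy sock first: 19 + 29 + 12 = 60.
The next 2 draws are then forced to be navy, giving 60 + 2 = 62.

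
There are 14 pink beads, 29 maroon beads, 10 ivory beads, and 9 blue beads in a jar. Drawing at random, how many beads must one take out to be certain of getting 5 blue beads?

The worst case draws every non-blue bead first: 14 + 29 + 10 = 53.
The next 5 draws are then forced to be blue, giving 53 + 5 = 58.

58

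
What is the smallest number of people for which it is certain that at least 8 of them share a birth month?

85

There are 12 months of the year acting as pigeonholes.
With 12 × 7 = 84 people we could place exactly 7 in each, with no class reaching 8.
One more forces some class to hold 8, so 84 + 1 = 85.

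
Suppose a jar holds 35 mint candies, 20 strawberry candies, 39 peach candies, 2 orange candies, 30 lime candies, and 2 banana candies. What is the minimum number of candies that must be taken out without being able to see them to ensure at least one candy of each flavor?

127

The hardest flavor to obtain is orange: we could draw every other candy first — 128 − 2 = 126 candies — without a single orange one.
The next draw must be orange, so 126 + 1 = 127.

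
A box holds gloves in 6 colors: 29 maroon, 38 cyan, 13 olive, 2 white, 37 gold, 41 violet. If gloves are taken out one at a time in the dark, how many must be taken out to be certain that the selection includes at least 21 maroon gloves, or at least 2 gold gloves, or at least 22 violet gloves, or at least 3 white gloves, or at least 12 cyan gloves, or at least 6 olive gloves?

Each of the 6 colors has its own threshold; avoid all of them simultaneously.
The worst case stops just short of every target: 20 maroon, 11 cyan, 5 olive, 2 white, 1 gold, 21 violet — 20 + 11 + 5 + 2 + 1 + 21 = 60 gloves.
One more glove must push some color to its target, so 60 + 1 = 61.

61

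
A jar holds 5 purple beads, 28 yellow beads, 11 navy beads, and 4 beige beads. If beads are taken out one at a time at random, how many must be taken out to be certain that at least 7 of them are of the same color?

Treat the 4 colors as pigeonholes.
In the worst case we take at most 6 of each color, but all 5 purple and all 4 beige (fewer than 6), giving 5 + 6 + 6 + 4 = 21.
One more bead then forces some color to 7, so 21 + 1 = 22.

22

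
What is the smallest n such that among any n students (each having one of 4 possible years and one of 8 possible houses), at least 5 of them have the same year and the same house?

129

There are 4 × 8 = 32 (year, house) combinations acting as pigeonholes.
With 32 × 4 = 128 students we could place exactly 4 in each, with no (year, house) pair reaching 5.
One more forces some (year, house) pair to hold 5, so 128 + 1 = 129.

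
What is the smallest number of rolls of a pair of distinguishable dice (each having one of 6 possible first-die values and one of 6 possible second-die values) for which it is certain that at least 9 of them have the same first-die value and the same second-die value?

There are 6 × 6 = 36 (first-die value, second-die value) combinations acting as pigeonholes.
With 36 × 8 = 288 rolls of a pair of distinguishable dice we could place exactly 8 in each, with no (first-die value, second-die value) pair reaching 9.
One more forces some (first-die value, second-die value) pair to hold 9, so 288 + 1 = 289.

289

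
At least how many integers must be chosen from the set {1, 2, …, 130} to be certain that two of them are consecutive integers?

66

Partition {1, …, 130} into 65 pairs: {1,2}, {3,4}, …, {129,130}.
Choosing 65 integers — say the 65 even numbers 2, 4, …, 130 — takes one from each pair and avoids the property.
Choosing 66 forces two into the same pair by pigeonhole, and those are consecutive. So 66.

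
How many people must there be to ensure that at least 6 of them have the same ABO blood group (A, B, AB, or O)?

There are 4 ABO blood groups acting as pigeonholes.
With 4 × 5 = 20 people we could place exactly 5 in each, with no class reaching 6.
One more forces some class to hold 6, so 20 + 1 = 21.

21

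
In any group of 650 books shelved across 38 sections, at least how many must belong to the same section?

If each of the 38 sections held at most 17, the total would be at most 38 × 17 = 646 < 650, a contradiction.
So at least one holds ⌈650/38⌉ = 18.

18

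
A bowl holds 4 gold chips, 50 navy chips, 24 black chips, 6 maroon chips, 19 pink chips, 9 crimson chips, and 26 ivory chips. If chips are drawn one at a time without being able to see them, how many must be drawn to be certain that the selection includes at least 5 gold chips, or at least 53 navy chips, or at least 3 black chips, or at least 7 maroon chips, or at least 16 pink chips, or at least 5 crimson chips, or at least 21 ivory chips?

The worst case stops just short of every target: 4 gold, all 50 navy, 2 black, 6 maroon, 15 pink, 4 crimson, 20 ivory — 4 + 50 + 2 + 6 + 15 + 4 + 20 = 101 chips.
One more chip must push some color to its target, so 101 + 1 = 102.

102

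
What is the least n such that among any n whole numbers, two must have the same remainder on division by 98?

Use the pigeonhole principle on residue classes: two integers differ by a multiple of 98 exactly when they share a remainder mod 98.
There are 98 residue classes mod 98, so 98 integers can all lie in distinct classes.
One more integer must repeat a residue, giving a difference divisible by 98. So n = 98 + 1 = 99.

99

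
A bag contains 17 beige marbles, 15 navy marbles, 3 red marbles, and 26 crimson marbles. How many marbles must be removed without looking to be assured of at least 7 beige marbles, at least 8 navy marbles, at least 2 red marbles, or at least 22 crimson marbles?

Each of the 4 colors has its own threshold; avoid all of them simultaneously.
The worst case stops just short of every target: 6 beige, 7 navy, 1 red, 21 crimson — 6 + 7 + 1 + 21 = 35 marbles.
One more marble must push some color to its target, so 35 + 1 = 36.

36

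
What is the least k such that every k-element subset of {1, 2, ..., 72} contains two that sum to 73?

Partition {1, …, 72} into 36 pairs: {1,72}, {2,71}, …, {36,37}.
Choosing 36 integers — say the integers 1 through 36 — takes one from each pair and avoids the property.
Choosing 37 forces two into the same pair by pigeonhole, and those sum to 73. So 37.

37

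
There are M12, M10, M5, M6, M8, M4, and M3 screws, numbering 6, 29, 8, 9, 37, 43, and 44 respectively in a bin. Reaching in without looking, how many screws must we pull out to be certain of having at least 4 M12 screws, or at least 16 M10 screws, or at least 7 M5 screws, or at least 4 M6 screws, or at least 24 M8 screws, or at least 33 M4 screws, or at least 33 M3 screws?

Each of the 7 sizes has its own threshold; avoid all of them simultaneously.
The worst case stops just short of every target: 3 M12, 15 M10, 6 M5, 3 M6, 23 M8, 32 M4, 32 M3 — 3 + 15 + 6 + 3 + 23 + 32 + 32 = 114 screws.
One more screw must push some size to its target, so 114 + 1 = 115.

115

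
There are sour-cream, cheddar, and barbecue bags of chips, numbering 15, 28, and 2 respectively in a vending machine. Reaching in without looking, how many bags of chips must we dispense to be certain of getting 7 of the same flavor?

In the worst case we take at most 6 of each flavor, but all 2 barbecue (fewer than 6), giving 6 + 6 + 2 = 14.
One more bag of chips then forces some flavor to 7, so 14 + 1 = 15.

15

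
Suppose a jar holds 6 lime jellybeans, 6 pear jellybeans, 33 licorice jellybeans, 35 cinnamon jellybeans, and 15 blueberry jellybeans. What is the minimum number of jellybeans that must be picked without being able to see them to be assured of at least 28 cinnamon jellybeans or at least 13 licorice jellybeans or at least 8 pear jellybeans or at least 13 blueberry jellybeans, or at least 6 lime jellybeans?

63

The worst case stops just short of every target: 5 lime, all 6 pear, 12 licorice, 27 cinnamon, 12 blueberry — 5 + 6 + 12 + 27 + 12 = 62 jellybeans.
One more jellybean must push some flavor to its target, so 62 + 1 = 63.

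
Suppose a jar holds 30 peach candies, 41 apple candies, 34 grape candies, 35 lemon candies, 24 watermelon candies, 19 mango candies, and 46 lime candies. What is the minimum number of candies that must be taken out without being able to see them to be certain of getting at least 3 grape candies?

The worst case draws every non-grape candy first: 30 + 41 + 35 + 24 + 19 + 46 = 195.
The next 3 draws are then forced to be grape, giving 195 + 3 = 198.

198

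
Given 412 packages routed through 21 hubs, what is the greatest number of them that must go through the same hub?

20

The 412 packages fall into 21 hubs.
If each of the 21 hubs held at most 19, the total would be at most 21 × 19 = 399 < 412, a contradiction.
So at least one holds ⌈412/21⌉ = 20.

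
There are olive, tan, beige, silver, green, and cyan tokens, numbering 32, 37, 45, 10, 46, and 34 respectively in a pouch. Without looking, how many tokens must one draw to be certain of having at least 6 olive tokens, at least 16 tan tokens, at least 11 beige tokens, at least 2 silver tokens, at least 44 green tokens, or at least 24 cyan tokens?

98

Each of the 6 colors has its own threshold; avoid all of them simultaneously.
The worst case stops just short of every target: 5 olive, 15 tan, 10 beige, 1 silver, 43 green, 23 cyan — 5 + 15 + 10 + 1 + 43 + 23 = 97 tokens.
One more token must push some color to its target, so 97 + 1 = 98.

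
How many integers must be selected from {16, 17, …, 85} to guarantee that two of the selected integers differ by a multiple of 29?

Group the integers by remainder mod 29; there are 29 residue classes, each nonempty in this range.
Choosing one from each class (29 integers) avoids any shared remainder.
One more choice must repeat a class, so two differ by a multiple of 29. Hence 29 + 1 = 30.

30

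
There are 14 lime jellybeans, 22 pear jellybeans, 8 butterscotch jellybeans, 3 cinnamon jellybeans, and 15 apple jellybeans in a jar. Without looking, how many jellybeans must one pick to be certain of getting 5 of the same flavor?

In the worst case we take at most 4 of each flavor, but all 3 cinnamon (fewer than 4), giving 4 + 4 + 4 + 3 + 4 = 19.
One more jellybean then forces some flavor to 5, so 19 + 1 = 20.

20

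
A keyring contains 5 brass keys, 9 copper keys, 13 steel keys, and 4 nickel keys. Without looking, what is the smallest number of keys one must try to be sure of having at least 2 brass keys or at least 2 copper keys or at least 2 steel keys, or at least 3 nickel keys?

Each of the 4 types has its own threshold; avoid all of them simultaneously.
The worst case stops just short of every target: 1 brass, 1 copper, 1 steel, 2 nickel — 1 + 1 + 1 + 2 = 5 keys.
One more key must push some type to its target, so 5 + 1 = 6.

6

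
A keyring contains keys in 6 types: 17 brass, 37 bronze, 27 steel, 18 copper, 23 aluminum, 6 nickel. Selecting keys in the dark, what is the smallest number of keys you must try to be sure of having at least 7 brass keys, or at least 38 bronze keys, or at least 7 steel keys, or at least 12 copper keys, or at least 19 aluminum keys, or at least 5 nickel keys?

The worst case stops just short of every target: 6 brass, 37 bronze, 6 steel, 11 copper, 18 aluminum, 4 nickel — 6 + 37 + 6 + 11 + 18 + 4 = 82 keys.
One more key must push some type to its target, so 82 + 1 = 83.

83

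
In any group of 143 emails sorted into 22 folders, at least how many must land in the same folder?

7

The 143 emails fall into 22 folders.
If each of the 22 folders held at most 6, the total would be at most 22 × 6 = 132 < 143, a contradiction.
So at least one holds ⌈143/22⌉ = 7.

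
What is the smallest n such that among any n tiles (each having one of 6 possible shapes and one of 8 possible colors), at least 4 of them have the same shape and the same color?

145

There are 6 × 8 = 48 (shape, color) combinations acting as pigeonholes.
With 48 × 3 = 144 tiles we could place exactly 3 in each, with no (shape, color) pair reaching 4.
One more forces some (shape, color) pair to hold 4, so 144 + 1 = 145.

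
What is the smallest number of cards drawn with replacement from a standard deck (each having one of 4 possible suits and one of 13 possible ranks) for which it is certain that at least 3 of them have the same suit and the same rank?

105

There are 4 × 13 = 52 (suit, rank) combinations acting as pigeonholes.
With 52 × 2 = 104 cards drawn with replacement from a standard deck we could place exactly 2 in each, with no (suit, rank) pair reaching 3.
One more forces some (suit, rank) pair to hold 3, so 104 + 1 = 105.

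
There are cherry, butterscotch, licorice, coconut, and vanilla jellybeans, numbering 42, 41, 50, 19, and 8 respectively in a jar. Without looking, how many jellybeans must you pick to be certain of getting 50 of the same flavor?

160

In the worst case we take at most 49 of each flavor, but all 42 cherry, all 41 butterscotch, all 19 coconut, and all 8 vanilla (fewer than 49), giving 42 + 41 + 49 + 19 + 8 = 159.
One more jellybean then forces some flavor to 50, so 159 + 1 = 160.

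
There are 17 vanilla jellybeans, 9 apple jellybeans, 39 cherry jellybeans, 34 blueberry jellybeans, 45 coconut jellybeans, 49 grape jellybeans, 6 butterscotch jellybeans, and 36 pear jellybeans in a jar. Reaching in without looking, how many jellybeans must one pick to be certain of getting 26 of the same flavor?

158

Treat the 8 flavors as pigeonholes.
In the worst case we take at most 25 of each flavor, but all 17 vanilla, all 9 apple, and all 6 butterscotch (fewer than 25), giving 17 + 9 + 25 + 25 + 25 + 25 + 6 + 25 = 157.
One more jellybean then forces some flavor to 26, so 157 + 1 = 158.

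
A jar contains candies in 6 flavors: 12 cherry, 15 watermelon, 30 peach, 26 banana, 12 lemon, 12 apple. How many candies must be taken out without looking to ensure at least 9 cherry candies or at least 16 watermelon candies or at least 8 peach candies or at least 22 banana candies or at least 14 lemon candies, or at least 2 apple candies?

Each of the 6 flavors has its own threshold; avoid all of them simultaneously.
The worst case stops just short of every target: 8 cherry, 15 watermelon, 7 peach, 21 banana, all 12 lemon, 1 apple — 8 + 15 + 7 + 21 + 12 + 1 = 64 candies.
One more candy must push some flavor to its target, so 64 + 1 = 65.

65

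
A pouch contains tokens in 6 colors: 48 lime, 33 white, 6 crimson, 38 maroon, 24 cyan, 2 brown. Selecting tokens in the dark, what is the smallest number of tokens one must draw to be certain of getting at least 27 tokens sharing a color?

Treat the 6 colors as pigeonholes.
In the worst case we take at most 26 of each color, but all 6 crimson, all 24 cyan, and all 2 brown (fewer than 26), giving 26 + 26 + 6 + 26 + 24 + 2 = 110.
One more token then forces some color to 27, so 110 + 1 = 111.

111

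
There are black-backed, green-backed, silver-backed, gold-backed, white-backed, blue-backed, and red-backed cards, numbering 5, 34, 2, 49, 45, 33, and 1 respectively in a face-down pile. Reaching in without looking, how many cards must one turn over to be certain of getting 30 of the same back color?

125

In the worst case we take at most 29 of each back color, but all 5 black-backed, all 2 silver-backed, and all 1 red-backed (fewer than 29), giving 5 + 29 + 2 + 29 + 29 + 29 + 1 = 124.
One more card then forces some back color to 30, so 124 + 1 = 125.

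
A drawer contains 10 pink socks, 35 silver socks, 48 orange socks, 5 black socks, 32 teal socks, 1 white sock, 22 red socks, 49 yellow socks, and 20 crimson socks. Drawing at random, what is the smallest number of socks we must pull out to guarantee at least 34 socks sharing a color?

Treat the 9 colors as pigeonholes.
In the worst case we take at most 33 of each color, but all 10 pink, all 5 black, all 32 teal, all 1 white, all 22 red, and all 20 crimson (fewer than 33), giving 10 + 33 + 33 + 5 + 32 + 1 + 22 + 33 + 20 = 189.
One more sock then forces some color to 34, so 189 + 1 = 190.

190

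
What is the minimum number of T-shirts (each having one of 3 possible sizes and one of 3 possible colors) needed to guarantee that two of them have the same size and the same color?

There are 3 × 3 = 9 (size, color) combinations acting as pigeonholes.
With 9 T-shirts we could place one in each, avoiding any repeat.
One more forces some (size, color) pair to hold 2, so 9 + 1 = 10.

10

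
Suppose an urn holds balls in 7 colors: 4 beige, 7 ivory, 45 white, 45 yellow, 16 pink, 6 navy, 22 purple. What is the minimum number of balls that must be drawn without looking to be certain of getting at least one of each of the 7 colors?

142

The hardest color to obtain is beige: we could draw every other ball first — 145 − 4 = 141 balls — without a single beige one.
The next draw must be beige, so 141 + 1 = 142.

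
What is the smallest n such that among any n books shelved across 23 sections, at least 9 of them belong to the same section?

185

There are 23 sections acting as pigeonholes.
With 23 × 8 = 184 books we could place exactly 8 in each, with no class reaching 9.
One more forces some class to hold 9, so 184 + 1 = 185.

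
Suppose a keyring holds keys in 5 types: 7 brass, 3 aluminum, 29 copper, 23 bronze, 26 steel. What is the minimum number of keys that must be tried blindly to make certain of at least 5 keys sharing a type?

In the worst case we take at most 4 of each type, but all 3 aluminum (fewer than 4), giving 4 + 3 + 4 + 4 + 4 = 19.
One more key then forces some type to 5, so 19 + 1 = 20.

20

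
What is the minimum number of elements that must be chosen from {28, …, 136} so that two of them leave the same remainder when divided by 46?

47

Group the integers by remainder mod 46; there are 46 residue classes, each nonempty in this range.
Choosing one from each class (46 integers) avoids any shared remainder.
One more choice must repeat a class, so two differ by a multiple of 46. Hence 46 + 1 = 47.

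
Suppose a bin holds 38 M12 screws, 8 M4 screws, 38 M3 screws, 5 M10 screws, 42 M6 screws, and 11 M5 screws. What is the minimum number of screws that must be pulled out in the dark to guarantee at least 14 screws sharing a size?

64

In the worst case we take at most 13 of each size, but all 8 M4, all 5 M10, and all 11 M5 (fewer than 13), giving 13 + 8 + 13 + 5 + 13 + 11 = 63.
One more screw then forces some size to 14, so 63 + 1 = 64.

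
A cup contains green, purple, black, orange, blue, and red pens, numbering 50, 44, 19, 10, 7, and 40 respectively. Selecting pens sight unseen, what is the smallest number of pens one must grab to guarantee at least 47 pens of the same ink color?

167

In the worst case we take at most 46 of each ink color, but all 44 purple, all 19 black, all 10 orange, all 7 blue, and all 40 red (fewer than 46), giving 46 + 44 + 19 + 10 + 7 + 40 = 166.
One more pen then forces some ink color to 47, so 166 + 1 = 167.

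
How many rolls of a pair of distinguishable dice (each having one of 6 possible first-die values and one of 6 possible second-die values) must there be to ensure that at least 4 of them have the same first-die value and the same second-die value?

109

There are 6 × 6 = 36 (first-die value, second-die value) combinations acting as pigeonholes.
With 36 × 3 = 108 rolls of a pair of distinguishable dice we could place exactly 3 in each, with no (first-die value, second-die value) pair reaching 4.
One more forces some (first-die value, second-die value) pair to hold 4, so 108 + 1 = 109.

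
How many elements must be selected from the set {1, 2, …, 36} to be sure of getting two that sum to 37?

Partition {1, …, 36} into 18 pairs: {1,36}, {2,35}, …, {18,19}.
Choosing 18 integers — say the integers 1 through 18 — takes one from each pair and avoids the property.
Choosing 19 forces two into the same pair by pigeonhole, and those sum to 37. So 19.

19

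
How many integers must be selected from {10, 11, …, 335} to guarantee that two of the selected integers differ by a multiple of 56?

57

Group the integers by remainder mod 56; there are 56 residue classes, each nonempty in this range.
Choosing one from each class (56 integers) avoids any shared remainder.
One more choice must repeat a class, so two differ by a multiple of 56. Hence 56 + 1 = 57.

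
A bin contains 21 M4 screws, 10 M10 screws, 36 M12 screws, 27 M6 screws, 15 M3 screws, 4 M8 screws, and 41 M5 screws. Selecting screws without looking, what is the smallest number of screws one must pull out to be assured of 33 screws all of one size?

142

Treat the 7 sizes as pigeonholes.
In the worst case we take at most 32 of each size, but all 21 M4, all 10 M10, all 27 M6, all 15 M3, and all 4 M8 (fewer than 32), giving 21 + 10 + 32 + 27 + 15 + 4 + 32 = 141.
One more screw then forces some size to 33, so 141 + 1 = 142.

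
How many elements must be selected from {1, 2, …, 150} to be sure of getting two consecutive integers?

Partition {1, …, 150} into 75 pairs: {1,2}, {3,4}, …, {149,150}.
Choosing 75 integers — say the 75 even numbers 2, 4, …, 150 — takes one from each pair and avoids the property.
Choosing 76 forces two into the same pair by pigeonhole, and those are consecutive. So 76.

76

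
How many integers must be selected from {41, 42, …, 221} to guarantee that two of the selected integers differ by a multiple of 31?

Group the integers by remainder mod 31; there are 31 residue classes, each nonempty in this range.
Choosing one from each class (31 integers) avoids any shared remainder.
One more choice must repeat a class, so two differ by a multiple of 31. Hence 31 + 1 = 32.

32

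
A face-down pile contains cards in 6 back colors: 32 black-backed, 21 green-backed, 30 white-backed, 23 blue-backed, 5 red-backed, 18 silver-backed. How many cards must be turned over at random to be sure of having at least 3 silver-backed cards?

114

The worst case draws every non-silver-backed card first: 32 + 21 + 30 + 23 + 5 = 111.
The next 3 draws are then forced to be silver-backed, giving 111 + 3 = 114.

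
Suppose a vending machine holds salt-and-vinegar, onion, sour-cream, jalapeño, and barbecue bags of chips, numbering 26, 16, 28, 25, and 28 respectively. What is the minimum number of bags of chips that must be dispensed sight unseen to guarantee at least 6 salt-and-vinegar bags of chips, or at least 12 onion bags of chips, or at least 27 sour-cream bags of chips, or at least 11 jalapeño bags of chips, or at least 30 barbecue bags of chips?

The worst case stops just short of every target: 5 salt-and-vinegar, 11 onion, 26 sour-cream, 10 jalapeño, all 28 barbecue — 5 + 11 + 26 + 10 + 28 = 80 bags of chips.
One more bag of chips must push some flavor to its target, so 80 + 1 = 81.

81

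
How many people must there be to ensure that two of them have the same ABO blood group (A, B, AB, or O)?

There are 4 ABO blood groups acting as pigeonholes.
With 4 people we could place one in each, avoiding any repeat.
One more forces some class to hold 2, so 4 + 1 = 5.

5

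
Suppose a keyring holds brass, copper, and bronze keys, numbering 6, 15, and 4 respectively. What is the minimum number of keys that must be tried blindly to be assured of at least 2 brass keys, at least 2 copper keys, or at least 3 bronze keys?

The worst case stops just short of every target: 1 brass, 1 copper, 2 bronze — 1 + 1 + 2 = 4 keys.
One more key must push some type to its target, so 4 + 1 = 5.

5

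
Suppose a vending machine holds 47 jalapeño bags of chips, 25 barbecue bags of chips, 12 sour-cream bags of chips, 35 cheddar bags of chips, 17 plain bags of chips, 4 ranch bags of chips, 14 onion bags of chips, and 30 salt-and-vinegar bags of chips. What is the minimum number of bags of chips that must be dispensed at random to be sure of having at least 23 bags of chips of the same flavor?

Treat the 8 flavors as pigeonholes.
In the worst case we take at most 22 of each flavor, but all 12 sour-cream, all 17 plain, all 4 ranch, and all 14 onion (fewer than 22), giving 22 + 22 + 12 + 22 + 17 + 4 + 14 + 22 = 135.
One more bag of chips then forces some flavor to 23, so 135 + 1 = 136.

136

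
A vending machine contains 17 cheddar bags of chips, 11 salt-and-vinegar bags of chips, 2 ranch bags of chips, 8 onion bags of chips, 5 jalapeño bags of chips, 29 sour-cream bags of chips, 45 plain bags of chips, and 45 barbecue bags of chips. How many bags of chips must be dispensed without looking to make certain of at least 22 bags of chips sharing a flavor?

In the worst case we take at most 21 of each flavor, but all 17 cheddar, all 11 salt-and-vinegar, all 2 ranch, all 8 onion, and all 5 jalapeño (fewer than 21), giving 17 + 11 + 2 + 8 + 5 + 21 + 21 + 21 = 106.
One more bag of chips then forces some flavor to 22, so 106 + 1 = 107.

107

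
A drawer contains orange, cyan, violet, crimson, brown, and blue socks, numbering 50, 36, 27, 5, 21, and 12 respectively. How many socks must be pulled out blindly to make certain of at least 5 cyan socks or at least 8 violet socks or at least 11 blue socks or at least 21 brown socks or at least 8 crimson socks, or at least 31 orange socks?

The worst case stops just short of every target: 30 orange, 4 cyan, 7 violet, all 5 crimson, 20 brown, 10 blue — 30 + 4 + 7 + 5 + 20 + 10 = 76 socks.
One more sock must push some color to its target, so 76 + 1 = 77.

77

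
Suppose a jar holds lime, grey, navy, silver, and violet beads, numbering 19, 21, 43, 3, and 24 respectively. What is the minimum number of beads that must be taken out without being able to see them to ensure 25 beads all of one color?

In the worst case we take at most 24 of each color, but all 19 lime, all 21 grey, and all 3 silver (fewer than 24), giving 19 + 21 + 24 + 3 + 24 = 91.
One more bead then forces some color to 25, so 91 + 1 = 92.

92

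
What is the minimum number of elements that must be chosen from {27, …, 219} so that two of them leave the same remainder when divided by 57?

58

Group the integers by remainder mod 57; there are 57 residue classes, each nonempty in this range.
Choosing one from each class (57 integers) avoids any shared remainder.
One more choice must repeat a class, so two differ by a multiple of 57. Hence 57 + 1 = 58.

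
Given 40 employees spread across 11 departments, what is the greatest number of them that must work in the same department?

4

If each of the 11 departments held at most 3, the total would be at most 11 × 3 = 33 < 40, a contradiction.
So at least one holds ⌈40/11⌉ = 4.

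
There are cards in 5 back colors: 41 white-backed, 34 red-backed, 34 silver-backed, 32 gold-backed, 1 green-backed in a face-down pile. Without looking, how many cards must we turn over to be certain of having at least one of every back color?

The hardest back color to obtain is green-backed: we could draw every other card first — 142 − 1 = 141 cards — without a single green-backed one.
The next draw must be green-backed, so 141 + 1 = 142.

142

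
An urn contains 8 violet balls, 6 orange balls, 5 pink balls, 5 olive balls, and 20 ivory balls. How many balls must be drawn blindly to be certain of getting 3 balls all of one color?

The worst case takes 2 balls of each color without reaching 3 of any: 5 × 2 = 10.
The next ball must bring some color to 3, so 10 + 1 = 11.

11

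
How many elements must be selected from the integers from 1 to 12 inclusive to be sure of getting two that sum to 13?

7

Partition {1, …, 12} into 6 pairs: {1,12}, {2,11}, …, {6,7}.
Choosing 6 integers — say the integers 1 through 6 — takes one from each pair and avoids the property.
Choosing 7 forces two into the same pair by pigeonhole, and those sum to 13. So 7.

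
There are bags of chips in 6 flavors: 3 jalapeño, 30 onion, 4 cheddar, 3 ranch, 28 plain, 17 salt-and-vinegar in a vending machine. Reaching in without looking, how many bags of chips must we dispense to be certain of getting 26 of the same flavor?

78

Treat the 6 flavors as pigeonholes.
In the worst case we take at most 25 of each flavor, but all 3 jalapeño, all 4 cheddar, all 3 ranch, and all 17 salt-and-vinegar (fewer than 25), giving 3 + 25 + 4 + 3 + 25 + 17 = 77.
One more bag of chips then forces some flavor to 26, so 77 + 1 = 78.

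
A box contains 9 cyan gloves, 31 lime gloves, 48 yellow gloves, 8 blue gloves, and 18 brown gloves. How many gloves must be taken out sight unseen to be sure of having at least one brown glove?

The worst case draws every non-brown glove first: 9 + 31 + 48 + 8 = 96.
The next draw is then forced to be brown, giving 96 + 1 = 97.

97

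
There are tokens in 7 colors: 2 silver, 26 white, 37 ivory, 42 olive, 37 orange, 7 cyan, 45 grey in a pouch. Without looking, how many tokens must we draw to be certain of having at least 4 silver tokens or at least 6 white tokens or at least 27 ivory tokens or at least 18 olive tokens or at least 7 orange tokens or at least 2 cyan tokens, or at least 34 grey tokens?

91

The worst case stops just short of every target: all 2 silver, 5 white, 26 ivory, 17 olive, 6 orange, 1 cyan, 33 grey — 2 + 5 + 26 + 17 + 6 + 1 + 33 = 90 tokens.
One more token must push some color to its target, so 90 + 1 = 91.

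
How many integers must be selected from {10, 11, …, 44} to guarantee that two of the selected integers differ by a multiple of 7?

Group the integers by remainder mod 7; there are 7 residue classes, each nonempty in this range.
Choosing one from each class (7 integers) avoids any shared remainder.
One more choice must repeat a class, so two differ by a multiple of 7. Hence 7 + 1 = 8.

8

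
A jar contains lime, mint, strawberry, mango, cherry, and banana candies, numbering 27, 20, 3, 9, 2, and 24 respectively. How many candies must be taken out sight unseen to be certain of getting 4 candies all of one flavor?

18

In the worst case we take at most 3 of each flavor, but all 2 cherry (fewer than 3), giving 3 + 3 + 3 + 3 + 2 + 3 = 17.
One more candy then forces some flavor to 4, so 17 + 1 = 18.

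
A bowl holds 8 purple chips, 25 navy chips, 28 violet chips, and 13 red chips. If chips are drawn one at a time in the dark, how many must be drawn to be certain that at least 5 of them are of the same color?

Treat the 4 colors as pigeonholes.
The worst case takes 4 chips of each color without reaching 5 of any: 4 × 4 = 16.
The next chip must bring some color to 5, so 16 + 1 = 17.

17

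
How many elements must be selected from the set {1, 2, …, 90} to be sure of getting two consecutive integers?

46

Partition {1, …, 90} into 45 pairs: {1,2}, {3,4}, …, {89,90}.
Choosing 45 integers — say the 45 even numbers 2, 4, …, 90 — takes one from each pair and avoids the property.
Choosing 46 forces two into the same pair by pigeonhole, and those are consecutive. So 46.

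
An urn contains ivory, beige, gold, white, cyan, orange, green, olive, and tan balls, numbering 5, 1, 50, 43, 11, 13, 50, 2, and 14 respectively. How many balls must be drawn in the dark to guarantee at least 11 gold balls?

150

The worst case draws every non-gold ball first: 5 + 1 + 43 + 11 + 13 + 50 + 2 + 14 = 139.
The next 11 draws are then forced to be gold, giving 139 + 11 = 150.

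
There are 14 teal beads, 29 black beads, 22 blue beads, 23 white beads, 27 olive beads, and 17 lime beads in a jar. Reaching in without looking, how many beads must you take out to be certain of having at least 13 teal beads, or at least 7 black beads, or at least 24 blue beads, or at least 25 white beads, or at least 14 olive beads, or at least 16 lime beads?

Each of the 6 colors has its own threshold; avoid all of them simultaneously.
The worst case stops just short of every target: 12 teal, 6 black, all 22 blue, all 23 white, 13 olive, 15 lime — 12 + 6 + 22 + 23 + 13 + 15 = 91 beads.
One more bead must push some color to its target, so 91 + 1 = 92.

92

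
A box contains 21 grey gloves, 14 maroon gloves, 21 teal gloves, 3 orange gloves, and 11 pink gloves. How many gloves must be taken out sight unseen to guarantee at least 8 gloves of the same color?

Treat the 5 colors as pigeonholes.
In the worst case we take at most 7 of each color, but all 3 orange (fewer than 7), giving 7 + 7 + 7 + 3 + 7 = 31.
One more glove then forces some color to 8, so 31 + 1 = 32.

32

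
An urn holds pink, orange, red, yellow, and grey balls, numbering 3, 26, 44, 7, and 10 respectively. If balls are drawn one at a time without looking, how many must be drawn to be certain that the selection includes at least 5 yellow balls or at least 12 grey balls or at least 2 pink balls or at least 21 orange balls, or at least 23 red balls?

58

The worst case stops just short of every target: 1 pink, 20 orange, 22 red, 4 yellow, all 10 grey — 1 + 20 + 22 + 4 + 10 = 57 balls.
One more ball must push some color to its target, so 57 + 1 = 58.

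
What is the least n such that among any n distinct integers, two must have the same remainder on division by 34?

Use the pigeonhole principle on residue classes: two integers differ by a multiple of 34 exactly when they share a remainder mod 34.
There are 34 residue classes mod 34, so 34 integers can all lie in distinct classes.
One more integer must repeat a residue, giving a difference divisible by 34. So n = 34 + 1 = 35.

35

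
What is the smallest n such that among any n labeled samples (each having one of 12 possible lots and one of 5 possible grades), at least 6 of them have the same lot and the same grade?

There are 12 × 5 = 60 (lot, grade) combinations acting as pigeonholes.
With 60 × 5 = 300 labeled samples we could place exactly 5 in each, with no (lot, grade) pair reaching 6.
One more forces some (lot, grade) pair to hold 6, so 300 + 1 = 301.

301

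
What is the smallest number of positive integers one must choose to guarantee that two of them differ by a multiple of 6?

Two integers differ by a multiple of 6 exactly when they share a remainder mod 6.
There are 6 residue classes mod 6, so 6 integers can all lie in distinct classes.
One more integer must repeat a residue, giving a difference divisible by 6. So n = 6 + 1 = 7.

7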